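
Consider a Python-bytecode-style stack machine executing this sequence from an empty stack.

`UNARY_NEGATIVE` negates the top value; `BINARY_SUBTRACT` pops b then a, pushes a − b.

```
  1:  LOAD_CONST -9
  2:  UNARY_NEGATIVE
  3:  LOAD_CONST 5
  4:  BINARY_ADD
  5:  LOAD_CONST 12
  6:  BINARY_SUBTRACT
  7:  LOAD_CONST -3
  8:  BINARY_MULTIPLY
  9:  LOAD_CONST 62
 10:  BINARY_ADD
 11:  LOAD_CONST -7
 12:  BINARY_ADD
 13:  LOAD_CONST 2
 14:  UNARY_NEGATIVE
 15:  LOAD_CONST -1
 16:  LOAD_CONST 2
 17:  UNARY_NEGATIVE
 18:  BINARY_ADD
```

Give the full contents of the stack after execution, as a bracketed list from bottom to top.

LOAD_CONST -9    [-9]
UNARY_NEGATIVE   [9]
LOAD_CONST 5     [9, 5]
BINARY_ADD       [14]
LOAD_CONST 12    [14, 12]
BINARY_SUBTRACT  [2]
LOAD_CONST -3    [2, -3]
BINARY_MULTIPLY  [-6]
LOAD_CONST 62    [-6, 62]
BINARY_ADD       [56]
LOAD_CONST -7    [56, -7]
BINARY_ADD       [49]
LOAD_CONST 2     [49, 2]
UNARY_NEGATIVE   [49, -2]
LOAD_CONST -1    [49, -2, -1]
LOAD_CONST 2     [49, -2, -1, 2]
UNARY_NEGATIVE   [49, -2, -1, -2]
BINARY_ADD       [49, -2, -3]

[49, -2, -3]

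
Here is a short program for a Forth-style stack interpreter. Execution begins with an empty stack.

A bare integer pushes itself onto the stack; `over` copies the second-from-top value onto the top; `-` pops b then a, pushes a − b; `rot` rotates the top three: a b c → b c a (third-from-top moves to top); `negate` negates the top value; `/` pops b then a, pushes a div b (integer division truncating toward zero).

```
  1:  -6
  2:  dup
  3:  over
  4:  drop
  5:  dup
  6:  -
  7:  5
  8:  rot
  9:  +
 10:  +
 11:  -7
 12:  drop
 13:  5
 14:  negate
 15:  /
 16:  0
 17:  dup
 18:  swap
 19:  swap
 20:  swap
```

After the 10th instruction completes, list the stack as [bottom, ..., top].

-6   -> -6
dup  -> -6 -6
over -> -6 -6 -6
drop -> -6 -6
dup  -> -6 -6 -6
-    -> -6 0
5    -> -6 0 5
rot  -> 0 5 -6
+    -> 0 -1
+    -> -1

[-1]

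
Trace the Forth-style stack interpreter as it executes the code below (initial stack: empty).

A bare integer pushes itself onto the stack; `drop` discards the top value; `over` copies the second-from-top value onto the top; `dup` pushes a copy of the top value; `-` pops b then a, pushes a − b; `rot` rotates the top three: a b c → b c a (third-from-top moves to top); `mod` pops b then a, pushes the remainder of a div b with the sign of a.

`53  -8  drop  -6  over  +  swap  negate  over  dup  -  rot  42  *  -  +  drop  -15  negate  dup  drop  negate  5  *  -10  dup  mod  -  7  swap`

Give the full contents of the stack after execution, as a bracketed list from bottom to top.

[7, -75]

53     → [53]
-8     → [53, -8]
drop   → [53]
-6     → [53, -6]
over   → [53, -6, 53]
+      → [53, 47]
swap   → [47, 53]
negate → [47, -53]
over   → [47, -53, 47]
dup    → [47, -53, 47, 47]
-      → [47, -53, 0]
rot    → [-53, 0, 47]
42     → [-53, 0, 47, 42]
*      → [-53, 0, 1974]
-      → [-53, -1974]
+      → [-2027]
drop   → []
-15    → [-15]
negate → [15]
dup    → [15, 15]
drop   → [15]
negate → [-15]
5      → [-15, 5]
*      → [-75]
-10    → [-75, -10]
dup    → [-75, -10, -10]
mod    → [-75, 0]
-      → [-75]
7      → [-75, 7]
swap   → [7, -75]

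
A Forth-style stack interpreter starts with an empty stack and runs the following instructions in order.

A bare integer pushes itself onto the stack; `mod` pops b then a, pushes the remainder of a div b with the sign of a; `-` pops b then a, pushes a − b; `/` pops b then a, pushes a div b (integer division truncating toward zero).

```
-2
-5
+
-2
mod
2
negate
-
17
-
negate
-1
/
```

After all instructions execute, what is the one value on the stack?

-2     → [-2]
-5     → [-2, -5]
+      → [-7]
-2     → [-7, -2]
mod    → [-1]
2      → [-1, 2]
negate → [-1, -2]
-      → [1]
17     → [1, 17]
-      → [-16]
negate → [16]
-1     → [16, -1]
/      → [-16]

-16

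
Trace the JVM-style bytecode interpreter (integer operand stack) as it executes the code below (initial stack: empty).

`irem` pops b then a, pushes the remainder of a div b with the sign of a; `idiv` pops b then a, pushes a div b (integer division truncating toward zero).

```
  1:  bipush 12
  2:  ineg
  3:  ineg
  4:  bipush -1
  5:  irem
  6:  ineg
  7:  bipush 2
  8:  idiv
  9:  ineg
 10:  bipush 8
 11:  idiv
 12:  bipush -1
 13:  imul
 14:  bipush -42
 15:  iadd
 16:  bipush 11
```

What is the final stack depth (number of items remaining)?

bipush 12  → 12
ineg       → -12
ineg       → 12
bipush -1  → 12 -1
irem       → 0
ineg       → 0
bipush 2   → 0 2
idiv       → 0
ineg       → 0
bipush 8   → 0 8
idiv       → 0
bipush -1  → 0 -1
imul       → 0
bipush -42 → 0 -42
iadd       → -42
bipush 11  → -42 11

2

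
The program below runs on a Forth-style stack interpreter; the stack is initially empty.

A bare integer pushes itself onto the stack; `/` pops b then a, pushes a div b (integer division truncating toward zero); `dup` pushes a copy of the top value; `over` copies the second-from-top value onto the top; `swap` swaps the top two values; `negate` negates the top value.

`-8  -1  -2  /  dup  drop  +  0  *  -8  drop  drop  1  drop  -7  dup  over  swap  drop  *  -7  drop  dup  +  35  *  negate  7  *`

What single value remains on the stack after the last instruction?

-24010

-8     : [-8]
-1     : [-8, -1]
-2     : [-8, -1, -2]
/      : [-8, 0]
dup    : [-8, 0, 0]
drop   : [-8, 0]
+      : [-8]
0      : [-8, 0]
*      : [0]
-8     : [0, -8]
drop   : [0]
drop   : []
1      : [1]
drop   : []
-7     : [-7]
dup    : [-7, -7]
over   : [-7, -7, -7]
swap   : [-7, -7, -7]
drop   : [-7, -7]
*      : [49]
-7     : [49, -7]
drop   : [49]
dup    : [49, 49]
+      : [98]
35     : [98, 35]
*      : [3430]
negate : [-3430]
7      : [-3430, 7]
*      : [-24010]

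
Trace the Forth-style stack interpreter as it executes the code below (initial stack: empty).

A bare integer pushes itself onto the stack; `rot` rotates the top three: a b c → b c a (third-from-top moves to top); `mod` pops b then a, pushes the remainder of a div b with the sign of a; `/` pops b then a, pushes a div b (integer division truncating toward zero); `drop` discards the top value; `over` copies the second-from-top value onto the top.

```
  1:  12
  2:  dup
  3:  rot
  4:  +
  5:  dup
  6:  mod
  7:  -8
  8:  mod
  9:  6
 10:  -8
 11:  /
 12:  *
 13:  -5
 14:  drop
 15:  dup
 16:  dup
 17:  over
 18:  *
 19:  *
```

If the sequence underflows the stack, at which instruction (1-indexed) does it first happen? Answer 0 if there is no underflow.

3

12  : [12]
dup : [12, 12]
rot  — needs 3 operands, stack has 2 → underflow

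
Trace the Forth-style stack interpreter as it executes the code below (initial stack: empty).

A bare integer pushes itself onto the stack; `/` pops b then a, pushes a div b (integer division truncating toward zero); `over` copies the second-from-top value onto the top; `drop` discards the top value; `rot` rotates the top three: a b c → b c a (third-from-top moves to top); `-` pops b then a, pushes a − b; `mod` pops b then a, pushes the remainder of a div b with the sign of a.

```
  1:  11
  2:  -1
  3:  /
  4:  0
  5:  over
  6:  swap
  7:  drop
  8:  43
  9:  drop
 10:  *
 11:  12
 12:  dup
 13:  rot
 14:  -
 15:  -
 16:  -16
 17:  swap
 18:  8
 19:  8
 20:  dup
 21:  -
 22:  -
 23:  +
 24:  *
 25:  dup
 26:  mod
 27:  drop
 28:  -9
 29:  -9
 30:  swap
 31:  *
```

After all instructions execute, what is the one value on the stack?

81

11   → 11
-1   → 11 -1
/    → -11
0    → -11 0
over → -11 0 -11
swap → -11 -11 0
drop → -11 -11
43   → -11 -11 43
drop → -11 -11
*    → 121
12   → 121 12
dup  → 121 12 12
rot  → 12 12 121
-    → 12 -109
-    → 121
-16  → 121 -16
swap → -16 121
8    → -16 121 8
8    → -16 121 8 8
dup  → -16 121 8 8 8
-    → -16 121 8 0
-    → -16 121 8
+    → -16 129
*    → -2064
dup  → -2064 -2064
mod  → 0
drop → (empty)
-9   → -9
-9   → -9 -9
swap → -9 -9
*    → 81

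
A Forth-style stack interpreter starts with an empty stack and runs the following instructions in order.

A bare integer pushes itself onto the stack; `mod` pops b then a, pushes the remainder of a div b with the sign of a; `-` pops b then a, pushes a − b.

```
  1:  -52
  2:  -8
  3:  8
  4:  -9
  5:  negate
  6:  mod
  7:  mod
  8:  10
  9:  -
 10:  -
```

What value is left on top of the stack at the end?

-42

-52    → [-52]
-8     → [-52, -8]
8      → [-52, -8, 8]
-9     → [-52, -8, 8, -9]
negate → [-52, -8, 8, 9]
mod    → [-52, -8, 8]
mod    → [-52, 0]
10     → [-52, 0, 10]
-      → [-52, -10]
-      → [-42]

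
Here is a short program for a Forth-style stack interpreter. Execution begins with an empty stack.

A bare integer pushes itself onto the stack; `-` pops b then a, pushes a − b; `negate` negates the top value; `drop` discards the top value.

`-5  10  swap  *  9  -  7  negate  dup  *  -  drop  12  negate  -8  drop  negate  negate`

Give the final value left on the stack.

-12

-5     -> -5
10     -> -5 10
swap   -> 10 -5
*      -> -50
9      -> -50 9
-      -> -59
7      -> -59 7
negate -> -59 -7
dup    -> -59 -7 -7
*      -> -59 49
-      -> -108
drop   -> (empty)
12     -> 12
negate -> -12
-8     -> -12 -8
drop   -> -12
negate -> 12
negate -> -12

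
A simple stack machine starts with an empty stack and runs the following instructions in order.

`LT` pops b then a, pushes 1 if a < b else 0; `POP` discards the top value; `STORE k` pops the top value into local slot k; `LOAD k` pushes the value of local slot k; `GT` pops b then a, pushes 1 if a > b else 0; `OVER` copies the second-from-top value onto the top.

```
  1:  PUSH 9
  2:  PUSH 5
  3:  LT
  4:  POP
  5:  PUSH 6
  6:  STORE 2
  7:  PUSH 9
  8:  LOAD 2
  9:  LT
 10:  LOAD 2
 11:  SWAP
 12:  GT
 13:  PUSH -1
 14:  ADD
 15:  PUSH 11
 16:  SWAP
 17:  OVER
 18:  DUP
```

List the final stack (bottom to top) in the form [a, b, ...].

PUSH 9  : 9
PUSH 5  : 9 5
LT      : 0
POP     : (empty)
PUSH 6  : 6
STORE 2 : (empty)
PUSH 9  : 9
LOAD 2  : 9 6
LT      : 0
LOAD 2  : 0 6
SWAP    : 6 0
GT      : 1
PUSH -1 : 1 -1
ADD     : 0
PUSH 11 : 0 11
SWAP    : 11 0
OVER    : 11 0 11
DUP     : 11 0 11 11

[11, 0, 11, 11]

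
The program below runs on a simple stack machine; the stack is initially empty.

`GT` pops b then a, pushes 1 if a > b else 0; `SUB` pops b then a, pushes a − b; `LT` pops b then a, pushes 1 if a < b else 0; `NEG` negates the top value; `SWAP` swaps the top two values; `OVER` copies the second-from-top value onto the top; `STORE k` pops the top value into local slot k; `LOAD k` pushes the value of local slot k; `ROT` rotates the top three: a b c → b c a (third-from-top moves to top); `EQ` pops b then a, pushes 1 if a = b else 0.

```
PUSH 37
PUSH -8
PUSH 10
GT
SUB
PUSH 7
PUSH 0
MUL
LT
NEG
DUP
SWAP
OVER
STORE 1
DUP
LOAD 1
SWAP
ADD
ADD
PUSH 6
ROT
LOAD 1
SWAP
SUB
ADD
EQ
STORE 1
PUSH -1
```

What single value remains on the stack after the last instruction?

-1

PUSH 37 -> [37]
PUSH -8 -> [37, -8]
PUSH 10 -> [37, -8, 10]
GT      -> [37, 0]
SUB     -> [37]
PUSH 7  -> [37, 7]
PUSH 0  -> [37, 7, 0]
MUL     -> [37, 0]
LT      -> [0]
NEG     -> [0]
DUP     -> [0, 0]
SWAP    -> [0, 0]
OVER    -> [0, 0, 0]
STORE 1 -> [0, 0]
DUP     -> [0, 0, 0]
LOAD 1  -> [0, 0, 0, 0]
SWAP    -> [0, 0, 0, 0]
ADD     -> [0, 0, 0]
ADD     -> [0, 0]
PUSH 6  -> [0, 0, 6]
ROT     -> [0, 6, 0]
LOAD 1  -> [0, 6, 0, 0]
SWAP    -> [0, 6, 0, 0]
SUB     -> [0, 6, 0]
ADD     -> [0, 6]
EQ      -> [0]
STORE 1 -> []
PUSH -1 -> [-1]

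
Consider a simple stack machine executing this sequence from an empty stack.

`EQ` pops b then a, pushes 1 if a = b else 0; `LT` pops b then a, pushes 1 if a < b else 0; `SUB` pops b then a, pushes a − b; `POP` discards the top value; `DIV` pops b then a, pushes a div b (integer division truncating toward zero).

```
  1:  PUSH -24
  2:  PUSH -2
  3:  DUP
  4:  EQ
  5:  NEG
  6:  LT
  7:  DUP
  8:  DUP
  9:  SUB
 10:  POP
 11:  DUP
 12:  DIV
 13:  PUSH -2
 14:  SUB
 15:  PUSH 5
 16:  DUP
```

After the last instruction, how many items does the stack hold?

3

PUSH -24 : [-24]
PUSH -2  : [-24, -2]
DUP      : [-24, -2, -2]
EQ       : [-24, 1]
NEG      : [-24, -1]
LT       : [1]
DUP      : [1, 1]
DUP      : [1, 1, 1]
SUB      : [1, 0]
POP      : [1]
DUP      : [1, 1]
DIV      : [1]
PUSH -2  : [1, -2]
SUB      : [3]
PUSH 5   : [3, 5]
DUP      : [3, 5, 5]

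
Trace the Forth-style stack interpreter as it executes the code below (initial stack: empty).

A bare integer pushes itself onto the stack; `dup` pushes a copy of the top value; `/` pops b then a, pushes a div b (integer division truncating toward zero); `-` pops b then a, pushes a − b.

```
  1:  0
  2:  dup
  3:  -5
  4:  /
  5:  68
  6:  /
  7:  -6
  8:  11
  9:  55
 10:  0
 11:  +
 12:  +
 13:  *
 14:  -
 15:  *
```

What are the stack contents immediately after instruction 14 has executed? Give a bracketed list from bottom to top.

[0, 396]

0   : 0
dup : 0 0
-5  : 0 0 -5
/   : 0 0
68  : 0 0 68
/   : 0 0
-6  : 0 0 -6
11  : 0 0 -6 11
55  : 0 0 -6 11 55
0   : 0 0 -6 11 55 0
+   : 0 0 -6 11 55
+   : 0 0 -6 66
*   : 0 0 -396
-   : 0 396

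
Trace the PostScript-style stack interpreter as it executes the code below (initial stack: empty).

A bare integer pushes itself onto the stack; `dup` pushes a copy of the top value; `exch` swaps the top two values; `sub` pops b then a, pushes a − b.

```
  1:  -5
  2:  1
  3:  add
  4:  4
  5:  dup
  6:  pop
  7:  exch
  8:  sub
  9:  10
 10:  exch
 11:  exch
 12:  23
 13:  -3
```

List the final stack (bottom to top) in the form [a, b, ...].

-5   -> -5
1    -> -5 1
add  -> -4
4    -> -4 4
dup  -> -4 4 4
pop  -> -4 4
exch -> 4 -4
sub  -> 8
10   -> 8 10
exch -> 10 8
exch -> 8 10
23   -> 8 10 23
-3   -> 8 10 23 -3

[8, 10, 23, -3]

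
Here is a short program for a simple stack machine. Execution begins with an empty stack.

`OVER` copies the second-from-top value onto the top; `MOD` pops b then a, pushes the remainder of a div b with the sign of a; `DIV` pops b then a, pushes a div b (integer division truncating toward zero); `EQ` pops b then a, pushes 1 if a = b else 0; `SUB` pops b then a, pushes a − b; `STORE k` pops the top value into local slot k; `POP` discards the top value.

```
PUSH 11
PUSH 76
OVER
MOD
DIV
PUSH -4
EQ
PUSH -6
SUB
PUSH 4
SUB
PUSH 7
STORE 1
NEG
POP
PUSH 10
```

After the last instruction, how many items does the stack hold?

PUSH 11 -> 11
PUSH 76 -> 11 76
OVER    -> 11 76 11
MOD     -> 11 10
DIV     -> 1
PUSH -4 -> 1 -4
EQ      -> 0
PUSH -6 -> 0 -6
SUB     -> 6
PUSH 4  -> 6 4
SUB     -> 2
PUSH 7  -> 2 7
STORE 1 -> 2
NEG     -> -2
POP     -> (empty)
PUSH 10 -> 10

1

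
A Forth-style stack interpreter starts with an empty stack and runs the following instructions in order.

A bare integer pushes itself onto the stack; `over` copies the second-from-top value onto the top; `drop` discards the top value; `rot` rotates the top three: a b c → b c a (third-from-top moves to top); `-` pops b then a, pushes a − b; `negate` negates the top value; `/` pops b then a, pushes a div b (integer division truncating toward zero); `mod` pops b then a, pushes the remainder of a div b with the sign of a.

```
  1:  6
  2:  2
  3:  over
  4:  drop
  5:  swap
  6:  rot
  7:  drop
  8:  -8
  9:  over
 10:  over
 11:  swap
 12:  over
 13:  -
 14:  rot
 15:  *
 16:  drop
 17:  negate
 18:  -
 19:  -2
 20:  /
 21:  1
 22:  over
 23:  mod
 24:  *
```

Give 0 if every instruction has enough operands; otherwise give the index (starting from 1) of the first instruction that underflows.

6    : 6
2    : 6 2
over : 6 2 6
drop : 6 2
swap : 2 6
rot  — needs 3 operands, stack has 2 → underflow

6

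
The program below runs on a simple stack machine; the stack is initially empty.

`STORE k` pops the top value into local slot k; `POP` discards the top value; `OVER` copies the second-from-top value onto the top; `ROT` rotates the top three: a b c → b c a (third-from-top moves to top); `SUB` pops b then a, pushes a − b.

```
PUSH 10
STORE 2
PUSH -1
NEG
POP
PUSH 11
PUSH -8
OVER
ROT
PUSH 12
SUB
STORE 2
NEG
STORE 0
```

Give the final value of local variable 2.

-1

PUSH 10 : [10]
STORE 2 : []
PUSH -1 : [-1]
NEG     : [1]
POP     : []
PUSH 11 : [11]
PUSH -8 : [11, -8]
OVER    : [11, -8, 11]
ROT     : [-8, 11, 11]
PUSH 12 : [-8, 11, 11, 12]
SUB     : [-8, 11, -1]
STORE 2 : [-8, 11]
NEG     : [-8, -11]
STORE 0 : [-8]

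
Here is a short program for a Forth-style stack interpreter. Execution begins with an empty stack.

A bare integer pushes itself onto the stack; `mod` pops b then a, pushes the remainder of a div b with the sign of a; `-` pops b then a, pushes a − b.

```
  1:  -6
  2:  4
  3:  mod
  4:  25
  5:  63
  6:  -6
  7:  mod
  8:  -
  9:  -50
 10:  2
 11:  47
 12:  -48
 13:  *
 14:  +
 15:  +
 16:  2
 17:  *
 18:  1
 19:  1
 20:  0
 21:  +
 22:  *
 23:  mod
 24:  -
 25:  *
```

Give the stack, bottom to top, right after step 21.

[-2, 22, -4608, 1, 1]

-6  → -6
4   → -6 4
mod → -2
25  → -2 25
63  → -2 25 63
-6  → -2 25 63 -6
mod → -2 25 3
-   → -2 22
-50 → -2 22 -50
2   → -2 22 -50 2
47  → -2 22 -50 2 47
-48 → -2 22 -50 2 47 -48
*   → -2 22 -50 2 -2256
+   → -2 22 -50 -2254
+   → -2 22 -2304
2   → -2 22 -2304 2
*   → -2 22 -4608
1   → -2 22 -4608 1
1   → -2 22 -4608 1 1
0   → -2 22 -4608 1 1 0
+   → -2 22 -4608 1 1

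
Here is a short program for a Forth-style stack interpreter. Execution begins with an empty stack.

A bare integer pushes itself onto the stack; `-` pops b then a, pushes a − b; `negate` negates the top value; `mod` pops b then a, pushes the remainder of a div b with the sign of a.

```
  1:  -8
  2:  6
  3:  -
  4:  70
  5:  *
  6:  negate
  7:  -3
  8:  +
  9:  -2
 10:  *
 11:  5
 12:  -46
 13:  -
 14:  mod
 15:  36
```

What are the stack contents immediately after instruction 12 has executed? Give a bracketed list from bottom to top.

[-1954, 5, -46]

-8     : -8
6      : -8 6
-      : -14
70     : -14 70
*      : -980
negate : 980
-3     : 980 -3
+      : 977
-2     : 977 -2
*      : -1954
5      : -1954 5
-46    : -1954 5 -46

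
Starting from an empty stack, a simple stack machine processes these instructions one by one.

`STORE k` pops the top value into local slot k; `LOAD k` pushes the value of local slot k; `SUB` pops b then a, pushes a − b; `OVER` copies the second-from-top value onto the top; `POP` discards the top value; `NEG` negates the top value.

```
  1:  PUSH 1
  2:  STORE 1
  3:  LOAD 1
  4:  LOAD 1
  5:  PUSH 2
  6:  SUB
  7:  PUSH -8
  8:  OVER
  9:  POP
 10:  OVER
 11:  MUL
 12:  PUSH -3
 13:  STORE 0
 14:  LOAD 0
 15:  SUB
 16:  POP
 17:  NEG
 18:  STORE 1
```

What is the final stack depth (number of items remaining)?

1

PUSH 1  : [1]
STORE 1 : []
LOAD 1  : [1]
LOAD 1  : [1, 1]
PUSH 2  : [1, 1, 2]
SUB     : [1, -1]
PUSH -8 : [1, -1, -8]
OVER    : [1, -1, -8, -1]
POP     : [1, -1, -8]
OVER    : [1, -1, -8, -1]
MUL     : [1, -1, 8]
PUSH -3 : [1, -1, 8, -3]
STORE 0 : [1, -1, 8]
LOAD 0  : [1, -1, 8, -3]
SUB     : [1, -1, 11]
POP     : [1, -1]
NEG     : [1, 1]
STORE 1 : [1]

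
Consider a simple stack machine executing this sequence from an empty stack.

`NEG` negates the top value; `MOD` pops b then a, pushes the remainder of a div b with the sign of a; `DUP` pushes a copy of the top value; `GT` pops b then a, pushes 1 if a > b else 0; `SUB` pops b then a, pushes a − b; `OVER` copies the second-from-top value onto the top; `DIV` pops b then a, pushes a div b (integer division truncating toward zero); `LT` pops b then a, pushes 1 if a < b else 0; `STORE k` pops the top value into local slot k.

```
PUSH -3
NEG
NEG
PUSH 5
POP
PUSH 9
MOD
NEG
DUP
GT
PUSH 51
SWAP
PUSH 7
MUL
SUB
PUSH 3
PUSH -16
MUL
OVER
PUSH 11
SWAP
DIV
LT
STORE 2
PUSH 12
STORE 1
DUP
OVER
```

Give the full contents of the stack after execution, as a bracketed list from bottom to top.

PUSH -3  → -3
NEG      → 3
NEG      → -3
PUSH 5   → -3 5
POP      → -3
PUSH 9   → -3 9
MOD      → -3
NEG      → 3
DUP      → 3 3
GT       → 0
PUSH 51  → 0 51
SWAP     → 51 0
PUSH 7   → 51 0 7
MUL      → 51 0
SUB      → 51
PUSH 3   → 51 3
PUSH -16 → 51 3 -16
MUL      → 51 -48
OVER     → 51 -48 51
PUSH 11  → 51 -48 51 11
SWAP     → 51 -48 11 51
DIV      → 51 -48 0
LT       → 51 1
STORE 2  → 51
PUSH 12  → 51 12
STORE 1  → 51
DUP      → 51 51
OVER     → 51 51 51

[51, 51, 51]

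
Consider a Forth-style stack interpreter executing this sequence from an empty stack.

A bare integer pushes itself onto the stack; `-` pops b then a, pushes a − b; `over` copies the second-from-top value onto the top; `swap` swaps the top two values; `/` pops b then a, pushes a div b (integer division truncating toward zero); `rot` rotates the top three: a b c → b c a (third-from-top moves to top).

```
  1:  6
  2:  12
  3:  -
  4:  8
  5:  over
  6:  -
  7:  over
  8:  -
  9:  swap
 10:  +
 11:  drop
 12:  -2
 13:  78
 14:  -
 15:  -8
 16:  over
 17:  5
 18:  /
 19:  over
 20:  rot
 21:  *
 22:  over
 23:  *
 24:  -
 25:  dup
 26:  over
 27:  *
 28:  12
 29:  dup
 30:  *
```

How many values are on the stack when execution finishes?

6     6
12    6 12
-     -6
8     -6 8
over  -6 8 -6
-     -6 14
over  -6 14 -6
-     -6 20
swap  20 -6
+     14
drop  (empty)
-2    -2
78    -2 78
-     -80
-8    -80 -8
over  -80 -8 -80
5     -80 -8 -80 5
/     -80 -8 -16
over  -80 -8 -16 -8
rot   -80 -16 -8 -8
*     -80 -16 64
over  -80 -16 64 -16
*     -80 -16 -1024
-     -80 1008
dup   -80 1008 1008
over  -80 1008 1008 1008
*     -80 1008 1016064
12    -80 1008 1016064 12
dup   -80 1008 1016064 12 12
*     -80 1008 1016064 144

4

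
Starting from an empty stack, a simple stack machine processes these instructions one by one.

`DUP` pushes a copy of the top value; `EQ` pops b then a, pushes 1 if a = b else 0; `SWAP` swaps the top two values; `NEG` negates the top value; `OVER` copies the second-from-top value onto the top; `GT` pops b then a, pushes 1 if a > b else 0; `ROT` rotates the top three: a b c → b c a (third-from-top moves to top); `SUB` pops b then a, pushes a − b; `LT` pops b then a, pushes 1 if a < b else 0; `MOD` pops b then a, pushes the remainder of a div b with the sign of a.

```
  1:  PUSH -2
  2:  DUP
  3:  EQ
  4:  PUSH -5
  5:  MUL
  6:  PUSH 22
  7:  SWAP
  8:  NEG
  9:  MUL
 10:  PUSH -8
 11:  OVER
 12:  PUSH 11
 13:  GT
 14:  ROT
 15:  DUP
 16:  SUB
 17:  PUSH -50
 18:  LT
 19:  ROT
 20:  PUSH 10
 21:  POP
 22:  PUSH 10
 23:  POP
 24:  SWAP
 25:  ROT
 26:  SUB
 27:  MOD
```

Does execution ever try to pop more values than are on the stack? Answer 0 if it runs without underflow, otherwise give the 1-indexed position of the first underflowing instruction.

0

PUSH -2  : -2
DUP      : -2 -2
EQ       : 1
PUSH -5  : 1 -5
MUL      : -5
PUSH 22  : -5 22
SWAP     : 22 -5
NEG      : 22 5
MUL      : 110
PUSH -8  : 110 -8
OVER     : 110 -8 110
PUSH 11  : 110 -8 110 11
GT       : 110 -8 1
ROT      : -8 1 110
DUP      : -8 1 110 110
SUB      : -8 1 0
PUSH -50 : -8 1 0 -50
LT       : -8 1 0
ROT      : 1 0 -8
PUSH 10  : 1 0 -8 10
POP      : 1 0 -8
PUSH 10  : 1 0 -8 10
POP      : 1 0 -8
SWAP     : 1 -8 0
ROT      : -8 0 1
SUB      : -8 -1
MOD      : 0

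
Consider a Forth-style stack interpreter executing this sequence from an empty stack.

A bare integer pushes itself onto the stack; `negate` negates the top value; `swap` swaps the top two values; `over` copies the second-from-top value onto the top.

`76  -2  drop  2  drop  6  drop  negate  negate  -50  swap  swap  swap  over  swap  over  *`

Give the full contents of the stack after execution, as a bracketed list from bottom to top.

[-50, -50, -3800]

76     : 76
-2     : 76 -2
drop   : 76
2      : 76 2
drop   : 76
6      : 76 6
drop   : 76
negate : -76
negate : 76
-50    : 76 -50
swap   : -50 76
swap   : 76 -50
swap   : -50 76
over   : -50 76 -50
swap   : -50 -50 76
over   : -50 -50 76 -50
*      : -50 -50 -3800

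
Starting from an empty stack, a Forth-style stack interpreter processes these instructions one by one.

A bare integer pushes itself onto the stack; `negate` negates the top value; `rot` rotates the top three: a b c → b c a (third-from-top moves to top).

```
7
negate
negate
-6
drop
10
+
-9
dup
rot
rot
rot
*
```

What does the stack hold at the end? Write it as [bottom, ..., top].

7       7
negate  -7
negate  7
-6      7 -6
drop    7
10      7 10
+       17
-9      17 -9
dup     17 -9 -9
rot     -9 -9 17
rot     -9 17 -9
rot     17 -9 -9
*       17 81

[17, 81]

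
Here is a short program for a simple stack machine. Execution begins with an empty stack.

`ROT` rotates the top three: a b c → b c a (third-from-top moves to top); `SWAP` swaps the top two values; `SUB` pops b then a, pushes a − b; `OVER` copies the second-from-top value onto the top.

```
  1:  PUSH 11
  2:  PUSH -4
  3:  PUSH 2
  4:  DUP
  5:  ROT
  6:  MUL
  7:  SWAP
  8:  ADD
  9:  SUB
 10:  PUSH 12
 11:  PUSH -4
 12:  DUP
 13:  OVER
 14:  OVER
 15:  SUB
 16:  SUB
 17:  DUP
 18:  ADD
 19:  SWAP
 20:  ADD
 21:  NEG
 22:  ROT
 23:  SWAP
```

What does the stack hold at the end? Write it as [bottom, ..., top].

PUSH 11 → 11
PUSH -4 → 11 -4
PUSH 2  → 11 -4 2
DUP     → 11 -4 2 2
ROT     → 11 2 2 -4
MUL     → 11 2 -8
SWAP    → 11 -8 2
ADD     → 11 -6
SUB     → 17
PUSH 12 → 17 12
PUSH -4 → 17 12 -4
DUP     → 17 12 -4 -4
OVER    → 17 12 -4 -4 -4
OVER    → 17 12 -4 -4 -4 -4
SUB     → 17 12 -4 -4 0
SUB     → 17 12 -4 -4
DUP     → 17 12 -4 -4 -4
ADD     → 17 12 -4 -8
SWAP    → 17 12 -8 -4
ADD     → 17 12 -12
NEG     → 17 12 12
ROT     → 12 12 17
SWAP    → 12 17 12

[12, 17, 12]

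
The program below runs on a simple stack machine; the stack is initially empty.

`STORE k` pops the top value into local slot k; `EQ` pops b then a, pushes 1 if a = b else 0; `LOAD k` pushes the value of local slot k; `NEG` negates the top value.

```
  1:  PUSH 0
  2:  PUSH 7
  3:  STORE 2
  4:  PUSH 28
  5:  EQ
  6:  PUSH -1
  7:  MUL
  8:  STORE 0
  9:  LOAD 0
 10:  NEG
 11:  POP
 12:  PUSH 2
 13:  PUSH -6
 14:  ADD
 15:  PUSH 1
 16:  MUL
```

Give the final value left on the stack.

PUSH 0  -> [0]
PUSH 7  -> [0, 7]
STORE 2 -> [0]
PUSH 28 -> [0, 28]
EQ      -> [0]
PUSH -1 -> [0, -1]
MUL     -> [0]
STORE 0 -> []
LOAD 0  -> [0]
NEG     -> [0]
POP     -> []
PUSH 2  -> [2]
PUSH -6 -> [2, -6]
ADD     -> [-4]
PUSH 1  -> [-4, 1]
MUL     -> [-4]

-4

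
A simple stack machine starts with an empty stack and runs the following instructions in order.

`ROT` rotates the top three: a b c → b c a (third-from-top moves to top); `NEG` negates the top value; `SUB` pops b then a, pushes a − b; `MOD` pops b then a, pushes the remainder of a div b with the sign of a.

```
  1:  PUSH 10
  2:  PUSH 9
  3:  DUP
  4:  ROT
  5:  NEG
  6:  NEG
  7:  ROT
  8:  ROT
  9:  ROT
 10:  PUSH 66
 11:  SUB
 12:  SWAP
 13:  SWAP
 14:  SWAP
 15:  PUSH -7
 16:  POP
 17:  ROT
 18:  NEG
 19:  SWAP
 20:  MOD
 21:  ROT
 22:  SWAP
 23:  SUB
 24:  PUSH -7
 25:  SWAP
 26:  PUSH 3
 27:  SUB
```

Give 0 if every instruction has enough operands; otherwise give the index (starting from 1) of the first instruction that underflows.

21

PUSH 10  10
PUSH 9   10 9
DUP      10 9 9
ROT      9 9 10
NEG      9 9 -10
NEG      9 9 10
ROT      9 10 9
ROT      10 9 9
ROT      9 9 10
PUSH 66  9 9 10 66
SUB      9 9 -56
SWAP     9 -56 9
SWAP     9 9 -56
SWAP     9 -56 9
PUSH -7  9 -56 9 -7
POP      9 -56 9
ROT      -56 9 9
NEG      -56 9 -9
SWAP     -56 -9 9
MOD      -56 0
ROT  — needs 3 operands, stack has 2 → underflow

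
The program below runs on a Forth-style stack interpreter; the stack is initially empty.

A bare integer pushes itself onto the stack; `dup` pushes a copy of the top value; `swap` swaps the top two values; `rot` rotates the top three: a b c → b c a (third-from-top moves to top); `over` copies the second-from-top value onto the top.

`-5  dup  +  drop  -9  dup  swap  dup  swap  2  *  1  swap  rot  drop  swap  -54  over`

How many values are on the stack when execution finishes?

-5   → [-5]
dup  → [-5, -5]
+    → [-10]
drop → []
-9   → [-9]
dup  → [-9, -9]
swap → [-9, -9]
dup  → [-9, -9, -9]
swap → [-9, -9, -9]
2    → [-9, -9, -9, 2]
*    → [-9, -9, -18]
1    → [-9, -9, -18, 1]
swap → [-9, -9, 1, -18]
rot  → [-9, 1, -18, -9]
drop → [-9, 1, -18]
swap → [-9, -18, 1]
-54  → [-9, -18, 1, -54]
over → [-9, -18, 1, -54, 1]

5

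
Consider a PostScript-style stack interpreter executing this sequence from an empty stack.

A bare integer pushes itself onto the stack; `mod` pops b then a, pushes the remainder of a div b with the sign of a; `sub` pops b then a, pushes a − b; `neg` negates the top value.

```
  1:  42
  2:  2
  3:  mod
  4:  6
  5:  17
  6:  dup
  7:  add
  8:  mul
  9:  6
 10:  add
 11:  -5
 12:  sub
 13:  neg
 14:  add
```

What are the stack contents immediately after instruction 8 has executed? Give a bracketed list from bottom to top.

[0, 204]

42  -> [42]
2   -> [42, 2]
mod -> [0]
6   -> [0, 6]
17  -> [0, 6, 17]
dup -> [0, 6, 17, 17]
add -> [0, 6, 34]
mul -> [0, 204]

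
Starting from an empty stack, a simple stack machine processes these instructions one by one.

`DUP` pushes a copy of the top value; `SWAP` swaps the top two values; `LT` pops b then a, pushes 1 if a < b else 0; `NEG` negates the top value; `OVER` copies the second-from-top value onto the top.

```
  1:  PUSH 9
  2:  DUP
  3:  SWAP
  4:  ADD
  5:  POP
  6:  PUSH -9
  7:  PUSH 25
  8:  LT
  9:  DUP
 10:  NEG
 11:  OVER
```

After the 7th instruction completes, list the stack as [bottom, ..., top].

[-9, 25]

PUSH 9   9
DUP      9 9
SWAP     9 9
ADD      18
POP      (empty)
PUSH -9  -9
PUSH 25  -9 25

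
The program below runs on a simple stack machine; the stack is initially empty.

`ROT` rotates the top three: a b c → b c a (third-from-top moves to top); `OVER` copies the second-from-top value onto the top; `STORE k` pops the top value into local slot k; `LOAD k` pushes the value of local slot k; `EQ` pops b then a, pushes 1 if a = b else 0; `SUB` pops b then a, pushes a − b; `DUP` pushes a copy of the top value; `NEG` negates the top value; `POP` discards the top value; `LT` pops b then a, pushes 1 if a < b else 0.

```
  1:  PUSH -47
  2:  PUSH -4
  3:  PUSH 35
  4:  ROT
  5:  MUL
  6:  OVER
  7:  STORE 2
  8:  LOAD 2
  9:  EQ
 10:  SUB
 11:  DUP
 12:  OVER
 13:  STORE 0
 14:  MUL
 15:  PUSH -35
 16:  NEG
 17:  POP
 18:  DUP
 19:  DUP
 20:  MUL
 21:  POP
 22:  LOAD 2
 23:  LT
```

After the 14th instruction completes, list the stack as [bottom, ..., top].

PUSH -47 → [-47]
PUSH -4  → [-47, -4]
PUSH 35  → [-47, -4, 35]
ROT      → [-4, 35, -47]
MUL      → [-4, -1645]
OVER     → [-4, -1645, -4]
STORE 2  → [-4, -1645]
LOAD 2   → [-4, -1645, -4]
EQ       → [-4, 0]
SUB      → [-4]
DUP      → [-4, -4]
OVER     → [-4, -4, -4]
STORE 0  → [-4, -4]
MUL      → [16]

[16]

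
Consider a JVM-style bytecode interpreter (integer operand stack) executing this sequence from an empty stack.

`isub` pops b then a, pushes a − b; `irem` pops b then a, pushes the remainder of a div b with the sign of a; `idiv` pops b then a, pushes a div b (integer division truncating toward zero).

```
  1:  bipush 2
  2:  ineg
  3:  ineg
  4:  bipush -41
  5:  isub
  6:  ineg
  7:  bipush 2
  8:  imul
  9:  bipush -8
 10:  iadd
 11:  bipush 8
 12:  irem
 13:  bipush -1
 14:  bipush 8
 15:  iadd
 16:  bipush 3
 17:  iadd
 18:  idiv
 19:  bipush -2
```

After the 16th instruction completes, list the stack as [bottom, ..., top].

bipush 2   : [2]
ineg       : [-2]
ineg       : [2]
bipush -41 : [2, -41]
isub       : [43]
ineg       : [-43]
bipush 2   : [-43, 2]
imul       : [-86]
bipush -8  : [-86, -8]
iadd       : [-94]
bipush 8   : [-94, 8]
irem       : [-6]
bipush -1  : [-6, -1]
bipush 8   : [-6, -1, 8]
iadd       : [-6, 7]
bipush 3   : [-6, 7, 3]

[-6, 7, 3]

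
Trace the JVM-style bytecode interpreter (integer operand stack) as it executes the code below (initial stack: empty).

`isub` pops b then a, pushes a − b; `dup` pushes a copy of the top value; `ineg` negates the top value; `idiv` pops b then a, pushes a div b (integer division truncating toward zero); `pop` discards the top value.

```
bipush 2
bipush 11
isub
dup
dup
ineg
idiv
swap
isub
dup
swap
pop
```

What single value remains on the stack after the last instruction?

bipush 2   [2]
bipush 11  [2, 11]
isub       [-9]
dup        [-9, -9]
dup        [-9, -9, -9]
ineg       [-9, -9, 9]
idiv       [-9, -1]
swap       [-1, -9]
isub       [8]
dup        [8, 8]
swap       [8, 8]
pop        [8]

8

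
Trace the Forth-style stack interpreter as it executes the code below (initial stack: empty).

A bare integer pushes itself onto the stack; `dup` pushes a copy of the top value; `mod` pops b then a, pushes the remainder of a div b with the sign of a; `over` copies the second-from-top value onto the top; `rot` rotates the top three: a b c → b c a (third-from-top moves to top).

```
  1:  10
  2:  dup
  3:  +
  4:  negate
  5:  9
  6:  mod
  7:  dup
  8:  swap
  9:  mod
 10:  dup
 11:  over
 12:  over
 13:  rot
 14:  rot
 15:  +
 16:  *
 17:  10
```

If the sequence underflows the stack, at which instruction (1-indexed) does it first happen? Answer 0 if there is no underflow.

10     -> [10]
dup    -> [10, 10]
+      -> [20]
negate -> [-20]
9      -> [-20, 9]
mod    -> [-2]
dup    -> [-2, -2]
swap   -> [-2, -2]
mod    -> [0]
dup    -> [0, 0]
over   -> [0, 0, 0]
over   -> [0, 0, 0, 0]
rot    -> [0, 0, 0, 0]
rot    -> [0, 0, 0, 0]
+      -> [0, 0, 0]
*      -> [0, 0]
10     -> [0, 0, 10]

0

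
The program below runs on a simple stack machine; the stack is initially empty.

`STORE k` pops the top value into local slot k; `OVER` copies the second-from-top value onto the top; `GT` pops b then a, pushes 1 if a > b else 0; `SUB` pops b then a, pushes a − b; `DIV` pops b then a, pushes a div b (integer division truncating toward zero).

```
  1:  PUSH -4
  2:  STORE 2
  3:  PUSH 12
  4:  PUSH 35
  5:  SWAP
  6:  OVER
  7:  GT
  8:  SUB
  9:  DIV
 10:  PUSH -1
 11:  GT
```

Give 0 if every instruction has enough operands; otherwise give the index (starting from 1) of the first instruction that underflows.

9

PUSH -4 → [-4]
STORE 2 → []
PUSH 12 → [12]
PUSH 35 → [12, 35]
SWAP    → [35, 12]
OVER    → [35, 12, 35]
GT      → [35, 0]
SUB     → [35]
DIV  — needs 2 operands, stack has 1 → underflow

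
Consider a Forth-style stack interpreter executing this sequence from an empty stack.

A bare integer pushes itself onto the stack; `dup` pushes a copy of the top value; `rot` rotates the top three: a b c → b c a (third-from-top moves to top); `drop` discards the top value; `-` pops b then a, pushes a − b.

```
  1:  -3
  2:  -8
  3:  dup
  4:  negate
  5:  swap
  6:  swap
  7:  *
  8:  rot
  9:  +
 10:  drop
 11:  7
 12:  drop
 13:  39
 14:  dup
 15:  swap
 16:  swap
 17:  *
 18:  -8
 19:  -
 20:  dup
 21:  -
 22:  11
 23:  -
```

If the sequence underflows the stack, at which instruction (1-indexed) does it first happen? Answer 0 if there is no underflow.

8

-3      -3
-8      -3 -8
dup     -3 -8 -8
negate  -3 -8 8
swap    -3 8 -8
swap    -3 -8 8
*       -3 -64
rot  — needs 3 operands, stack has 2 → underflow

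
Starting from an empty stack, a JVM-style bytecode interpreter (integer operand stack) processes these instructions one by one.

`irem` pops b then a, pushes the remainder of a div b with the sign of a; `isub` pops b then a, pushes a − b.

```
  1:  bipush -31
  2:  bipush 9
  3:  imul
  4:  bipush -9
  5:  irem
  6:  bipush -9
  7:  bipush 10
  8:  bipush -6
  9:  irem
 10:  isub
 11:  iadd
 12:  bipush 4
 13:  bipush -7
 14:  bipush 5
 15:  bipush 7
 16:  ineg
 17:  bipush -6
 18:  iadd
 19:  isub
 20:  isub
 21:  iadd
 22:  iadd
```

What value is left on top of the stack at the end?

bipush -31 -> [-31]
bipush 9   -> [-31, 9]
imul       -> [-279]
bipush -9  -> [-279, -9]
irem       -> [0]
bipush -9  -> [0, -9]
bipush 10  -> [0, -9, 10]
bipush -6  -> [0, -9, 10, -6]
irem       -> [0, -9, 4]
isub       -> [0, -13]
iadd       -> [-13]
bipush 4   -> [-13, 4]
bipush -7  -> [-13, 4, -7]
bipush 5   -> [-13, 4, -7, 5]
bipush 7   -> [-13, 4, -7, 5, 7]
ineg       -> [-13, 4, -7, 5, -7]
bipush -6  -> [-13, 4, -7, 5, -7, -6]
iadd       -> [-13, 4, -7, 5, -13]
isub       -> [-13, 4, -7, 18]
isub       -> [-13, 4, -25]
iadd       -> [-13, -21]
iadd       -> [-34]

-34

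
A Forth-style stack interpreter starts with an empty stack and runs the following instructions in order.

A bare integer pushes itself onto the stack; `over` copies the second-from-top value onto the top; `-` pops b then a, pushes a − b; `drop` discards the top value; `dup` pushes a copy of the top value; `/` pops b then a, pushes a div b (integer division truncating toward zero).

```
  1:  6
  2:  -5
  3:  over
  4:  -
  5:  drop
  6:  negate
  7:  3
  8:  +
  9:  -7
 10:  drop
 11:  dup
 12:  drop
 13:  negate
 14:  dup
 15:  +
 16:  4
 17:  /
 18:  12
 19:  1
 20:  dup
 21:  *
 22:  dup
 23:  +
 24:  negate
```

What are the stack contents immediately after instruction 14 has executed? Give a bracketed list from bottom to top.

[3, 3]

6      : [6]
-5     : [6, -5]
over   : [6, -5, 6]
-      : [6, -11]
drop   : [6]
negate : [-6]
3      : [-6, 3]
+      : [-3]
-7     : [-3, -7]
drop   : [-3]
dup    : [-3, -3]
drop   : [-3]
negate : [3]
dup    : [3, 3]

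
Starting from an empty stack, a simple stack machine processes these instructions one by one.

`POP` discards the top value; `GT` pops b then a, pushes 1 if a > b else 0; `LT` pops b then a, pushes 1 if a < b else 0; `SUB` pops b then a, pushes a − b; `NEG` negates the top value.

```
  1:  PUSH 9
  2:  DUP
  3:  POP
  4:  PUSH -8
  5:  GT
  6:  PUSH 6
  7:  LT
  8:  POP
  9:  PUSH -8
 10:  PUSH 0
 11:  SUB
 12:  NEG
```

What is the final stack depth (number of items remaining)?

1

PUSH 9  -> 9
DUP     -> 9 9
POP     -> 9
PUSH -8 -> 9 -8
GT      -> 1
PUSH 6  -> 1 6
LT      -> 1
POP     -> (empty)
PUSH -8 -> -8
PUSH 0  -> -8 0
SUB     -> -8
NEG     -> 8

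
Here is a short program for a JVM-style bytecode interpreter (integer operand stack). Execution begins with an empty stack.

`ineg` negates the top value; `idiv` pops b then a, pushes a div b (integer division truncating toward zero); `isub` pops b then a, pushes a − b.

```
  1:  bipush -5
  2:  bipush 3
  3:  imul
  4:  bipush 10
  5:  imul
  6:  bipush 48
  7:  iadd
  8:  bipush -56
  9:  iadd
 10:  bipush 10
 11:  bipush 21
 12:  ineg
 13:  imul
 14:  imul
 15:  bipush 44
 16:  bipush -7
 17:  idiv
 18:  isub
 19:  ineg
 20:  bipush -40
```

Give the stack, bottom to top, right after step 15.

[33180, 44]

bipush -5  -> [-5]
bipush 3   -> [-5, 3]
imul       -> [-15]
bipush 10  -> [-15, 10]
imul       -> [-150]
bipush 48  -> [-150, 48]
iadd       -> [-102]
bipush -56 -> [-102, -56]
iadd       -> [-158]
bipush 10  -> [-158, 10]
bipush 21  -> [-158, 10, 21]
ineg       -> [-158, 10, -21]
imul       -> [-158, -210]
imul       -> [33180]
bipush 44  -> [33180, 44]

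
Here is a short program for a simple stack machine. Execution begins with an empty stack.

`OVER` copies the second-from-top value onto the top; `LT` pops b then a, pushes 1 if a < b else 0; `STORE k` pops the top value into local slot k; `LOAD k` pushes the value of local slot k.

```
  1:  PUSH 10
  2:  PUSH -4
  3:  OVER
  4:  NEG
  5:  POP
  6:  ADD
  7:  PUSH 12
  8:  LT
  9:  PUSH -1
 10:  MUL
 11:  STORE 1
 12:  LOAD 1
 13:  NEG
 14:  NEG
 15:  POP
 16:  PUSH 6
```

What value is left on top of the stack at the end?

6

PUSH 10 → [10]
PUSH -4 → [10, -4]
OVER    → [10, -4, 10]
NEG     → [10, -4, -10]
POP     → [10, -4]
ADD     → [6]
PUSH 12 → [6, 12]
LT      → [1]
PUSH -1 → [1, -1]
MUL     → [-1]
STORE 1 → []
LOAD 1  → [-1]
NEG     → [1]
NEG     → [-1]
POP     → []
PUSH 6  → [6]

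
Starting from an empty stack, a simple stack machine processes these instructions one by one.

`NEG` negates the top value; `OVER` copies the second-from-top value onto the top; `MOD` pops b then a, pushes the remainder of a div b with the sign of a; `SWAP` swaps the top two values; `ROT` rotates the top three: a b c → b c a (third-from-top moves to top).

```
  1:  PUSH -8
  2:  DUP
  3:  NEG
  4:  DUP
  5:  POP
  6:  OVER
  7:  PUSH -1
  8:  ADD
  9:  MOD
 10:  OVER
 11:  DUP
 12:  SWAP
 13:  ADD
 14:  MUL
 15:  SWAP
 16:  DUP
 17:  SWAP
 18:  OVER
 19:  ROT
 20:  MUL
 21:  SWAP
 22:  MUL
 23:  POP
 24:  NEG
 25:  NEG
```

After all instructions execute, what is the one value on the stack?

-128

PUSH -8  [-8]
DUP      [-8, -8]
NEG      [-8, 8]
DUP      [-8, 8, 8]
POP      [-8, 8]
OVER     [-8, 8, -8]
PUSH -1  [-8, 8, -8, -1]
ADD      [-8, 8, -9]
MOD      [-8, 8]
OVER     [-8, 8, -8]
DUP      [-8, 8, -8, -8]
SWAP     [-8, 8, -8, -8]
ADD      [-8, 8, -16]
MUL      [-8, -128]
SWAP     [-128, -8]
DUP      [-128, -8, -8]
SWAP     [-128, -8, -8]
OVER     [-128, -8, -8, -8]
ROT      [-128, -8, -8, -8]
MUL      [-128, -8, 64]
SWAP     [-128, 64, -8]
MUL      [-128, -512]
POP      [-128]
NEG      [128]
NEG      [-128]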